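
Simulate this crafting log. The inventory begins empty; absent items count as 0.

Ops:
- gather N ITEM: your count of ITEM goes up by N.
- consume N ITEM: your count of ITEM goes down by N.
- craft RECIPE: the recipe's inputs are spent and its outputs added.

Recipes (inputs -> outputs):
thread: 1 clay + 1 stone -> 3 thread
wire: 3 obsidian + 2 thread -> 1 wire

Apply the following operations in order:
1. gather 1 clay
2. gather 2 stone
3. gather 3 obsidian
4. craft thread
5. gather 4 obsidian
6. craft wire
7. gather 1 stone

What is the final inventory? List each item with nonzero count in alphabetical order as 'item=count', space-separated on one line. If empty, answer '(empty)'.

Answer: obsidian=4 stone=2 thread=1 wire=1

Derivation:
After 1 (gather 1 clay): clay=1
After 2 (gather 2 stone): clay=1 stone=2
After 3 (gather 3 obsidian): clay=1 obsidian=3 stone=2
After 4 (craft thread): obsidian=3 stone=1 thread=3
After 5 (gather 4 obsidian): obsidian=7 stone=1 thread=3
After 6 (craft wire): obsidian=4 stone=1 thread=1 wire=1
After 7 (gather 1 stone): obsidian=4 stone=2 thread=1 wire=1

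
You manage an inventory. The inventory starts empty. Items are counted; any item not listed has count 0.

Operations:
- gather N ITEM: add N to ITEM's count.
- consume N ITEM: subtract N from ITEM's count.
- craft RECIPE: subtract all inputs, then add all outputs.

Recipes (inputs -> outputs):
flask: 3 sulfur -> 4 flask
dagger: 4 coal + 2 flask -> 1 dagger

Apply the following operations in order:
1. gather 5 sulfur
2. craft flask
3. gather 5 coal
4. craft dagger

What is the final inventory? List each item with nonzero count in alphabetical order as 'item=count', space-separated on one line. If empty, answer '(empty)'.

Answer: coal=1 dagger=1 flask=2 sulfur=2

Derivation:
After 1 (gather 5 sulfur): sulfur=5
After 2 (craft flask): flask=4 sulfur=2
After 3 (gather 5 coal): coal=5 flask=4 sulfur=2
After 4 (craft dagger): coal=1 dagger=1 flask=2 sulfur=2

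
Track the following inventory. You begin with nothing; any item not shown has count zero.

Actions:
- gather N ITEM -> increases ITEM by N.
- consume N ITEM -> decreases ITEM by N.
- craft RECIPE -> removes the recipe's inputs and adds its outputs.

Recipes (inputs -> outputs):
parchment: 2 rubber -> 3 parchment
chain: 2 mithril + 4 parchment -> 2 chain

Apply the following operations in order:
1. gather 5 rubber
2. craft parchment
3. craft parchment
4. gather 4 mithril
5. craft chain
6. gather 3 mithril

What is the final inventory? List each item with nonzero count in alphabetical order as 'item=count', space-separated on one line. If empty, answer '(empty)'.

Answer: chain=2 mithril=5 parchment=2 rubber=1

Derivation:
After 1 (gather 5 rubber): rubber=5
After 2 (craft parchment): parchment=3 rubber=3
After 3 (craft parchment): parchment=6 rubber=1
After 4 (gather 4 mithril): mithril=4 parchment=6 rubber=1
After 5 (craft chain): chain=2 mithril=2 parchment=2 rubber=1
After 6 (gather 3 mithril): chain=2 mithril=5 parchment=2 rubber=1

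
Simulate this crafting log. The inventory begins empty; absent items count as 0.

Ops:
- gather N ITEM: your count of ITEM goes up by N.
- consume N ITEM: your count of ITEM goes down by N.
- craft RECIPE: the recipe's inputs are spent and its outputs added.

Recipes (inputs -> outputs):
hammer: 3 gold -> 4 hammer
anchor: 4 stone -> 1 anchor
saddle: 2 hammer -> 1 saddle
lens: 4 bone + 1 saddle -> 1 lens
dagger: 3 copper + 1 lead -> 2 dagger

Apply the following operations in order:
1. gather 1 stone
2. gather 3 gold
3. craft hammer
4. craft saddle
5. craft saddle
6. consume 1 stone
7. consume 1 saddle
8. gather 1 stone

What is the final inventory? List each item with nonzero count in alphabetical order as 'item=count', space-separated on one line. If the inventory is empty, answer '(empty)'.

Answer: saddle=1 stone=1

Derivation:
After 1 (gather 1 stone): stone=1
After 2 (gather 3 gold): gold=3 stone=1
After 3 (craft hammer): hammer=4 stone=1
After 4 (craft saddle): hammer=2 saddle=1 stone=1
After 5 (craft saddle): saddle=2 stone=1
After 6 (consume 1 stone): saddle=2
After 7 (consume 1 saddle): saddle=1
After 8 (gather 1 stone): saddle=1 stone=1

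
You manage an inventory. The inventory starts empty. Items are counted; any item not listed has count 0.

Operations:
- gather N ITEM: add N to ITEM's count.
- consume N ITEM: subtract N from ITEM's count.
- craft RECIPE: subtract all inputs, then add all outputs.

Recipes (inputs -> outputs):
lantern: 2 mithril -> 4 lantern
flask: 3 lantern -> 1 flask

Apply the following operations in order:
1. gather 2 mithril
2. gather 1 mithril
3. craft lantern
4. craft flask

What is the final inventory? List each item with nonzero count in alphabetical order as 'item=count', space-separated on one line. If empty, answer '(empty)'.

After 1 (gather 2 mithril): mithril=2
After 2 (gather 1 mithril): mithril=3
After 3 (craft lantern): lantern=4 mithril=1
After 4 (craft flask): flask=1 lantern=1 mithril=1

Answer: flask=1 lantern=1 mithril=1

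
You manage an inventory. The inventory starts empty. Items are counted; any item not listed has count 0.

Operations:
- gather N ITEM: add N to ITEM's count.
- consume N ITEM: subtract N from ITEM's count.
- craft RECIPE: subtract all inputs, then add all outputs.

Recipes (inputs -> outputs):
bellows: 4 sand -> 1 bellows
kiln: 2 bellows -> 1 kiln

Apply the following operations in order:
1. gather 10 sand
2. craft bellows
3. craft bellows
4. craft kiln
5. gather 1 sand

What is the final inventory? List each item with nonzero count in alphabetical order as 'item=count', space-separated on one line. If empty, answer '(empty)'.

Answer: kiln=1 sand=3

Derivation:
After 1 (gather 10 sand): sand=10
After 2 (craft bellows): bellows=1 sand=6
After 3 (craft bellows): bellows=2 sand=2
After 4 (craft kiln): kiln=1 sand=2
After 5 (gather 1 sand): kiln=1 sand=3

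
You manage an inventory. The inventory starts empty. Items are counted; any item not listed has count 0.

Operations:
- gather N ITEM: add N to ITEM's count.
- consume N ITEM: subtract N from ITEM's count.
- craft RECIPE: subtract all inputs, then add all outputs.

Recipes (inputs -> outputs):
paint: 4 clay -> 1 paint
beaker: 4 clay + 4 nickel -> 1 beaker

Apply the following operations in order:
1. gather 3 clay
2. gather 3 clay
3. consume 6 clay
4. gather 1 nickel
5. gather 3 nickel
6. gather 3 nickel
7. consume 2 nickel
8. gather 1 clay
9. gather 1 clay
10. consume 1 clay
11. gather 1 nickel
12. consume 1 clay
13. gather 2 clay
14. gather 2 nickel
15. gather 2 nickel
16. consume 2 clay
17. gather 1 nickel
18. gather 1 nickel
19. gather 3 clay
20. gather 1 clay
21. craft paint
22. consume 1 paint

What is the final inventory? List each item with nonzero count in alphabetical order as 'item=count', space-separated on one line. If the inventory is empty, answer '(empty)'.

Answer: nickel=12

Derivation:
After 1 (gather 3 clay): clay=3
After 2 (gather 3 clay): clay=6
After 3 (consume 6 clay): (empty)
After 4 (gather 1 nickel): nickel=1
After 5 (gather 3 nickel): nickel=4
After 6 (gather 3 nickel): nickel=7
After 7 (consume 2 nickel): nickel=5
After 8 (gather 1 clay): clay=1 nickel=5
After 9 (gather 1 clay): clay=2 nickel=5
After 10 (consume 1 clay): clay=1 nickel=5
After 11 (gather 1 nickel): clay=1 nickel=6
After 12 (consume 1 clay): nickel=6
After 13 (gather 2 clay): clay=2 nickel=6
After 14 (gather 2 nickel): clay=2 nickel=8
After 15 (gather 2 nickel): clay=2 nickel=10
After 16 (consume 2 clay): nickel=10
After 17 (gather 1 nickel): nickel=11
After 18 (gather 1 nickel): nickel=12
After 19 (gather 3 clay): clay=3 nickel=12
After 20 (gather 1 clay): clay=4 nickel=12
After 21 (craft paint): nickel=12 paint=1
After 22 (consume 1 paint): nickel=12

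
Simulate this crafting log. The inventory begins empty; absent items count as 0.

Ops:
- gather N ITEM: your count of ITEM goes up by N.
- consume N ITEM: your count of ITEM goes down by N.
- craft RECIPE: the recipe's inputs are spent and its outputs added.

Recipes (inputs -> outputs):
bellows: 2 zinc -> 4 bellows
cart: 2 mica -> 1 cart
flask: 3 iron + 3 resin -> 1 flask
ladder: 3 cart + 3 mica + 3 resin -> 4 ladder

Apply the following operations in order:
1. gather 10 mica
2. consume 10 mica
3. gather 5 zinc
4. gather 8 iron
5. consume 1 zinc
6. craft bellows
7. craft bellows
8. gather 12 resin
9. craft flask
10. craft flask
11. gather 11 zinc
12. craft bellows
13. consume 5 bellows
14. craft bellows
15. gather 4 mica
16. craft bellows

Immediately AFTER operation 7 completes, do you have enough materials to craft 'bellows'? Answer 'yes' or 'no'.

After 1 (gather 10 mica): mica=10
After 2 (consume 10 mica): (empty)
After 3 (gather 5 zinc): zinc=5
After 4 (gather 8 iron): iron=8 zinc=5
After 5 (consume 1 zinc): iron=8 zinc=4
After 6 (craft bellows): bellows=4 iron=8 zinc=2
After 7 (craft bellows): bellows=8 iron=8

Answer: no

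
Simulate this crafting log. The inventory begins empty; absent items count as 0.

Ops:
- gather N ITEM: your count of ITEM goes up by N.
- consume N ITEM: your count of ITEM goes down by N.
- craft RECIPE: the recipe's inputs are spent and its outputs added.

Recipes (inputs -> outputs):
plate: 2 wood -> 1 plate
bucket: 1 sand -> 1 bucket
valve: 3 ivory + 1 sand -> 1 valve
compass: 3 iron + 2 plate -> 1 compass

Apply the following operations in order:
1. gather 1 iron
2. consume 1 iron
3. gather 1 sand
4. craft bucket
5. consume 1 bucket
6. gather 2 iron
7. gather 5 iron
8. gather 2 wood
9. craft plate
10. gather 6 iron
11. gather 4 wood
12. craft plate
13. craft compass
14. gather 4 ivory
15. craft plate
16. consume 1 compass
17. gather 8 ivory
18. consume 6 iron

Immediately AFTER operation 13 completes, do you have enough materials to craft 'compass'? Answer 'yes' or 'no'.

Answer: no

Derivation:
After 1 (gather 1 iron): iron=1
After 2 (consume 1 iron): (empty)
After 3 (gather 1 sand): sand=1
After 4 (craft bucket): bucket=1
After 5 (consume 1 bucket): (empty)
After 6 (gather 2 iron): iron=2
After 7 (gather 5 iron): iron=7
After 8 (gather 2 wood): iron=7 wood=2
After 9 (craft plate): iron=7 plate=1
After 10 (gather 6 iron): iron=13 plate=1
After 11 (gather 4 wood): iron=13 plate=1 wood=4
After 12 (craft plate): iron=13 plate=2 wood=2
After 13 (craft compass): compass=1 iron=10 wood=2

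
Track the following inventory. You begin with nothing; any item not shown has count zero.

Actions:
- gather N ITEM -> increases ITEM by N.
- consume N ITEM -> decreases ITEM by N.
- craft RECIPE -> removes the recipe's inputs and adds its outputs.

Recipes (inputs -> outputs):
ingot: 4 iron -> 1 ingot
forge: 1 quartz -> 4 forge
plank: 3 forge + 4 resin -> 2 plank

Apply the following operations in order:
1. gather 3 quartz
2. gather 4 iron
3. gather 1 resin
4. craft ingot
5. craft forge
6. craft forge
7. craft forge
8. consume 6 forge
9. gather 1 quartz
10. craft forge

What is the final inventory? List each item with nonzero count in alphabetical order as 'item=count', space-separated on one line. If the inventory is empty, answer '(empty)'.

Answer: forge=10 ingot=1 resin=1

Derivation:
After 1 (gather 3 quartz): quartz=3
After 2 (gather 4 iron): iron=4 quartz=3
After 3 (gather 1 resin): iron=4 quartz=3 resin=1
After 4 (craft ingot): ingot=1 quartz=3 resin=1
After 5 (craft forge): forge=4 ingot=1 quartz=2 resin=1
After 6 (craft forge): forge=8 ingot=1 quartz=1 resin=1
After 7 (craft forge): forge=12 ingot=1 resin=1
After 8 (consume 6 forge): forge=6 ingot=1 resin=1
After 9 (gather 1 quartz): forge=6 ingot=1 quartz=1 resin=1
After 10 (craft forge): forge=10 ingot=1 resin=1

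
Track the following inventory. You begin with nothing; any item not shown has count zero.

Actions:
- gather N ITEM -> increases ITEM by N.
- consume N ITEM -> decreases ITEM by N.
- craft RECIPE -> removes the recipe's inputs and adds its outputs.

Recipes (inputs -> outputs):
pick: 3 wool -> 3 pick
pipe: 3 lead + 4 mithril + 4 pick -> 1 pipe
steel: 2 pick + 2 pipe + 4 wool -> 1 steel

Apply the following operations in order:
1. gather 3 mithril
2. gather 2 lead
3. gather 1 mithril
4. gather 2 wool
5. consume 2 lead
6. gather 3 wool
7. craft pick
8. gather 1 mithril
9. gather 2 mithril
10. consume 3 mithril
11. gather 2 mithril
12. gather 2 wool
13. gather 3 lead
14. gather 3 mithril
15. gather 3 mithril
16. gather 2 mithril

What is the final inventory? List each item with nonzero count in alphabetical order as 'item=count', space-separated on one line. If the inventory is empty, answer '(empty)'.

After 1 (gather 3 mithril): mithril=3
After 2 (gather 2 lead): lead=2 mithril=3
After 3 (gather 1 mithril): lead=2 mithril=4
After 4 (gather 2 wool): lead=2 mithril=4 wool=2
After 5 (consume 2 lead): mithril=4 wool=2
After 6 (gather 3 wool): mithril=4 wool=5
After 7 (craft pick): mithril=4 pick=3 wool=2
After 8 (gather 1 mithril): mithril=5 pick=3 wool=2
After 9 (gather 2 mithril): mithril=7 pick=3 wool=2
After 10 (consume 3 mithril): mithril=4 pick=3 wool=2
After 11 (gather 2 mithril): mithril=6 pick=3 wool=2
After 12 (gather 2 wool): mithril=6 pick=3 wool=4
After 13 (gather 3 lead): lead=3 mithril=6 pick=3 wool=4
After 14 (gather 3 mithril): lead=3 mithril=9 pick=3 wool=4
After 15 (gather 3 mithril): lead=3 mithril=12 pick=3 wool=4
After 16 (gather 2 mithril): lead=3 mithril=14 pick=3 wool=4

Answer: lead=3 mithril=14 pick=3 wool=4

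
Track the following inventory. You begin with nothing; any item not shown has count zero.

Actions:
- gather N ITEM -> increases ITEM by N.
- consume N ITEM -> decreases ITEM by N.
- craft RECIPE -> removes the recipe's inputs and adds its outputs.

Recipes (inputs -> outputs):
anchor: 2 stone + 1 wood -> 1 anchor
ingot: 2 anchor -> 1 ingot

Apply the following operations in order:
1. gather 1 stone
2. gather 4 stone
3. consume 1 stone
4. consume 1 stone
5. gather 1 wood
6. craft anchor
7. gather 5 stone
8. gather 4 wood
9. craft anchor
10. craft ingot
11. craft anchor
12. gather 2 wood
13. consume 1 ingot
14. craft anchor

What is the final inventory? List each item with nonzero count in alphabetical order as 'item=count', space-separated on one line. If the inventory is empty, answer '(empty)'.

After 1 (gather 1 stone): stone=1
After 2 (gather 4 stone): stone=5
After 3 (consume 1 stone): stone=4
After 4 (consume 1 stone): stone=3
After 5 (gather 1 wood): stone=3 wood=1
After 6 (craft anchor): anchor=1 stone=1
After 7 (gather 5 stone): anchor=1 stone=6
After 8 (gather 4 wood): anchor=1 stone=6 wood=4
After 9 (craft anchor): anchor=2 stone=4 wood=3
After 10 (craft ingot): ingot=1 stone=4 wood=3
After 11 (craft anchor): anchor=1 ingot=1 stone=2 wood=2
After 12 (gather 2 wood): anchor=1 ingot=1 stone=2 wood=4
After 13 (consume 1 ingot): anchor=1 stone=2 wood=4
After 14 (craft anchor): anchor=2 wood=3

Answer: anchor=2 wood=3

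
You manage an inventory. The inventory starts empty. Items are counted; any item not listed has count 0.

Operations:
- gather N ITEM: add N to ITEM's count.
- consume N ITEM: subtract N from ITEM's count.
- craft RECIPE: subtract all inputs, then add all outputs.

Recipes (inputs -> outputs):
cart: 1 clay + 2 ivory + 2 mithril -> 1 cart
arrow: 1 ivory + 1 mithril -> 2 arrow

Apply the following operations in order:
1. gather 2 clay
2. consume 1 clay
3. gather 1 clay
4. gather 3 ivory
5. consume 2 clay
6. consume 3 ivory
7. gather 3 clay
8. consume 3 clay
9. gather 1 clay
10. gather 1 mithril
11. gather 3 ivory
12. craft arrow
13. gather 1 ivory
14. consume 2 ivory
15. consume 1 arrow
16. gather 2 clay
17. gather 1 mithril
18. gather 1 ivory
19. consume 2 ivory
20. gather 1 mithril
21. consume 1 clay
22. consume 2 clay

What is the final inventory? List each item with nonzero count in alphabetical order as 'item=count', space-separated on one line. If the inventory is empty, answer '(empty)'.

After 1 (gather 2 clay): clay=2
After 2 (consume 1 clay): clay=1
After 3 (gather 1 clay): clay=2
After 4 (gather 3 ivory): clay=2 ivory=3
After 5 (consume 2 clay): ivory=3
After 6 (consume 3 ivory): (empty)
After 7 (gather 3 clay): clay=3
After 8 (consume 3 clay): (empty)
After 9 (gather 1 clay): clay=1
After 10 (gather 1 mithril): clay=1 mithril=1
After 11 (gather 3 ivory): clay=1 ivory=3 mithril=1
After 12 (craft arrow): arrow=2 clay=1 ivory=2
After 13 (gather 1 ivory): arrow=2 clay=1 ivory=3
After 14 (consume 2 ivory): arrow=2 clay=1 ivory=1
After 15 (consume 1 arrow): arrow=1 clay=1 ivory=1
After 16 (gather 2 clay): arrow=1 clay=3 ivory=1
After 17 (gather 1 mithril): arrow=1 clay=3 ivory=1 mithril=1
After 18 (gather 1 ivory): arrow=1 clay=3 ivory=2 mithril=1
After 19 (consume 2 ivory): arrow=1 clay=3 mithril=1
After 20 (gather 1 mithril): arrow=1 clay=3 mithril=2
After 21 (consume 1 clay): arrow=1 clay=2 mithril=2
After 22 (consume 2 clay): arrow=1 mithril=2

Answer: arrow=1 mithril=2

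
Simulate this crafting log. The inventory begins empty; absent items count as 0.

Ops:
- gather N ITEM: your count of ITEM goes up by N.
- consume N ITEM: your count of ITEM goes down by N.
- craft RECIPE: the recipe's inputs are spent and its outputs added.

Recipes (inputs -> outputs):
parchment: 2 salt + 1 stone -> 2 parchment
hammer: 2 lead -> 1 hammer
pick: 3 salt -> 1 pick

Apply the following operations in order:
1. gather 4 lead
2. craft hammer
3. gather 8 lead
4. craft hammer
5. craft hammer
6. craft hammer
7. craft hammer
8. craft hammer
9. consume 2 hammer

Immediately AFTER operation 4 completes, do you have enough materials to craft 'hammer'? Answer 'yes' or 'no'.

After 1 (gather 4 lead): lead=4
After 2 (craft hammer): hammer=1 lead=2
After 3 (gather 8 lead): hammer=1 lead=10
After 4 (craft hammer): hammer=2 lead=8

Answer: yes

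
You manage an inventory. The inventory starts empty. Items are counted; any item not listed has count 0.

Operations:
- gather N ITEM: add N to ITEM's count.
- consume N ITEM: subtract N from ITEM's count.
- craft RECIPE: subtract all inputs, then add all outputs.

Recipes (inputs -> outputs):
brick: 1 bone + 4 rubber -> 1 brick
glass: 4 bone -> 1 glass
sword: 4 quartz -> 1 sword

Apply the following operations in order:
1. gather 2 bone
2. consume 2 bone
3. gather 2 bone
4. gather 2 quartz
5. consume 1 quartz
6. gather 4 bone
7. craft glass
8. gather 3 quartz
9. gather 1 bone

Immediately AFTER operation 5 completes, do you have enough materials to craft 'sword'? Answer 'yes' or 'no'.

Answer: no

Derivation:
After 1 (gather 2 bone): bone=2
After 2 (consume 2 bone): (empty)
After 3 (gather 2 bone): bone=2
After 4 (gather 2 quartz): bone=2 quartz=2
After 5 (consume 1 quartz): bone=2 quartz=1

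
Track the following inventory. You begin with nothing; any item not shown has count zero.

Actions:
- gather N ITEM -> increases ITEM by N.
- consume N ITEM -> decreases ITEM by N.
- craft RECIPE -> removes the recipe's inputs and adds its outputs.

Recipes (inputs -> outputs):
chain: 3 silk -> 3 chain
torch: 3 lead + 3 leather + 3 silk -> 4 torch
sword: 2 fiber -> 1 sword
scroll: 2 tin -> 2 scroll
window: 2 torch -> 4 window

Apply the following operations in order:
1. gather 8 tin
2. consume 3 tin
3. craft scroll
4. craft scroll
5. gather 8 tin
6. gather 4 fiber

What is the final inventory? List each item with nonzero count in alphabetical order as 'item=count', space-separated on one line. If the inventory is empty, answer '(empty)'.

Answer: fiber=4 scroll=4 tin=9

Derivation:
After 1 (gather 8 tin): tin=8
After 2 (consume 3 tin): tin=5
After 3 (craft scroll): scroll=2 tin=3
After 4 (craft scroll): scroll=4 tin=1
After 5 (gather 8 tin): scroll=4 tin=9
After 6 (gather 4 fiber): fiber=4 scroll=4 tin=9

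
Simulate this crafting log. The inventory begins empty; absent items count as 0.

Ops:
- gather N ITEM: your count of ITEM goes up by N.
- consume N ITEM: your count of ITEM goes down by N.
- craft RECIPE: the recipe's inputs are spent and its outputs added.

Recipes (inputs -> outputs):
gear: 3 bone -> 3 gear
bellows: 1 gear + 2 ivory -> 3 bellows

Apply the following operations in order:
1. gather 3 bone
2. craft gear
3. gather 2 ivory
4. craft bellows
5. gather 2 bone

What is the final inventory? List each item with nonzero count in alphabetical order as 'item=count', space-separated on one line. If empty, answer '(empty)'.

Answer: bellows=3 bone=2 gear=2

Derivation:
After 1 (gather 3 bone): bone=3
After 2 (craft gear): gear=3
After 3 (gather 2 ivory): gear=3 ivory=2
After 4 (craft bellows): bellows=3 gear=2
After 5 (gather 2 bone): bellows=3 bone=2 gear=2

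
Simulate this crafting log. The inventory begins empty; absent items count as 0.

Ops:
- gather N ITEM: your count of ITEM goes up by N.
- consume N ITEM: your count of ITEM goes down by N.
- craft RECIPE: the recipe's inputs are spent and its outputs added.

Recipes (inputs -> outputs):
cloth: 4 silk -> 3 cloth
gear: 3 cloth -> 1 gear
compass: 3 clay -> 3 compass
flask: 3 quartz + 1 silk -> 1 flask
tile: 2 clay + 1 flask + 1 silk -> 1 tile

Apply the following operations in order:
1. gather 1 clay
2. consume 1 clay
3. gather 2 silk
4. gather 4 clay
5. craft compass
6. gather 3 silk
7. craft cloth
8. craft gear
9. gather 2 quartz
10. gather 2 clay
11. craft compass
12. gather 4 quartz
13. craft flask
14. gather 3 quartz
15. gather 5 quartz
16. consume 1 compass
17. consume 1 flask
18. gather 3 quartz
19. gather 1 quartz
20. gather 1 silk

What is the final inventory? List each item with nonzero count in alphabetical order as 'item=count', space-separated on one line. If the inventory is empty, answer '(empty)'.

Answer: compass=5 gear=1 quartz=15 silk=1

Derivation:
After 1 (gather 1 clay): clay=1
After 2 (consume 1 clay): (empty)
After 3 (gather 2 silk): silk=2
After 4 (gather 4 clay): clay=4 silk=2
After 5 (craft compass): clay=1 compass=3 silk=2
After 6 (gather 3 silk): clay=1 compass=3 silk=5
After 7 (craft cloth): clay=1 cloth=3 compass=3 silk=1
After 8 (craft gear): clay=1 compass=3 gear=1 silk=1
After 9 (gather 2 quartz): clay=1 compass=3 gear=1 quartz=2 silk=1
After 10 (gather 2 clay): clay=3 compass=3 gear=1 quartz=2 silk=1
After 11 (craft compass): compass=6 gear=1 quartz=2 silk=1
After 12 (gather 4 quartz): compass=6 gear=1 quartz=6 silk=1
After 13 (craft flask): compass=6 flask=1 gear=1 quartz=3
After 14 (gather 3 quartz): compass=6 flask=1 gear=1 quartz=6
After 15 (gather 5 quartz): compass=6 flask=1 gear=1 quartz=11
After 16 (consume 1 compass): compass=5 flask=1 gear=1 quartz=11
After 17 (consume 1 flask): compass=5 gear=1 quartz=11
After 18 (gather 3 quartz): compass=5 gear=1 quartz=14
After 19 (gather 1 quartz): compass=5 gear=1 quartz=15
After 20 (gather 1 silk): compass=5 gear=1 quartz=15 silk=1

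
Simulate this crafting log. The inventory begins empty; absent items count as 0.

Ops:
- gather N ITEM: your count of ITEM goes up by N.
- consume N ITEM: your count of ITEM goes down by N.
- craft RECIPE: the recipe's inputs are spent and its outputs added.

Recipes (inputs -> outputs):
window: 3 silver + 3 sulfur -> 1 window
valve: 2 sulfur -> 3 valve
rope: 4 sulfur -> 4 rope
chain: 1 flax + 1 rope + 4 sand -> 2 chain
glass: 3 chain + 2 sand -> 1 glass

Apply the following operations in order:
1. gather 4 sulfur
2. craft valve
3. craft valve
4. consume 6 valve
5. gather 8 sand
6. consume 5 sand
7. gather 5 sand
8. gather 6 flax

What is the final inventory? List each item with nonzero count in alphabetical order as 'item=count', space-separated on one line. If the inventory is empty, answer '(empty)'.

After 1 (gather 4 sulfur): sulfur=4
After 2 (craft valve): sulfur=2 valve=3
After 3 (craft valve): valve=6
After 4 (consume 6 valve): (empty)
After 5 (gather 8 sand): sand=8
After 6 (consume 5 sand): sand=3
After 7 (gather 5 sand): sand=8
After 8 (gather 6 flax): flax=6 sand=8

Answer: flax=6 sand=8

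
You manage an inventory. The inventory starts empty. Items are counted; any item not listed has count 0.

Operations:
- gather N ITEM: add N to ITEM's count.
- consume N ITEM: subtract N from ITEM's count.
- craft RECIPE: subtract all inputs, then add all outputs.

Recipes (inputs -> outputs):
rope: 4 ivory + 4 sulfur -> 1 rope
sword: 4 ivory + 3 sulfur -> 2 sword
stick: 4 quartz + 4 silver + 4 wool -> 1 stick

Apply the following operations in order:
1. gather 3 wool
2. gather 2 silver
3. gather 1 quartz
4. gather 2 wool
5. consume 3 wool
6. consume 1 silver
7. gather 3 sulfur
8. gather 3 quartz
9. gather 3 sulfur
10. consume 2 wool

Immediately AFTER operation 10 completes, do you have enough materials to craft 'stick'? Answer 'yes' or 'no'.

Answer: no

Derivation:
After 1 (gather 3 wool): wool=3
After 2 (gather 2 silver): silver=2 wool=3
After 3 (gather 1 quartz): quartz=1 silver=2 wool=3
After 4 (gather 2 wool): quartz=1 silver=2 wool=5
After 5 (consume 3 wool): quartz=1 silver=2 wool=2
After 6 (consume 1 silver): quartz=1 silver=1 wool=2
After 7 (gather 3 sulfur): quartz=1 silver=1 sulfur=3 wool=2
After 8 (gather 3 quartz): quartz=4 silver=1 sulfur=3 wool=2
After 9 (gather 3 sulfur): quartz=4 silver=1 sulfur=6 wool=2
After 10 (consume 2 wool): quartz=4 silver=1 sulfur=6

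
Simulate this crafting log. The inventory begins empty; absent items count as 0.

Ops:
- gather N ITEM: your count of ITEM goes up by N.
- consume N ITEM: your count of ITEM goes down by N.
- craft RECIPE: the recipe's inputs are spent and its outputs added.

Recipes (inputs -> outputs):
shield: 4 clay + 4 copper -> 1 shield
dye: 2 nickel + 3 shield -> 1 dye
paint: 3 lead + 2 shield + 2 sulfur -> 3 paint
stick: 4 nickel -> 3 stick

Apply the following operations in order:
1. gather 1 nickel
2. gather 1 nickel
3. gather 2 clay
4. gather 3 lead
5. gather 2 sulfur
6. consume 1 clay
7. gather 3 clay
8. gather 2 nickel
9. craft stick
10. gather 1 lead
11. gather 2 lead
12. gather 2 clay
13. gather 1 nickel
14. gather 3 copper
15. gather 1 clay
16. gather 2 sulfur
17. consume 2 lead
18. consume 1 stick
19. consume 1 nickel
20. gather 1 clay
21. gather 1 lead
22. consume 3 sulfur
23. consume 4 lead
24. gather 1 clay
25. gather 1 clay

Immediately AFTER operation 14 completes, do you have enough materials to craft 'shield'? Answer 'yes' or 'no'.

After 1 (gather 1 nickel): nickel=1
After 2 (gather 1 nickel): nickel=2
After 3 (gather 2 clay): clay=2 nickel=2
After 4 (gather 3 lead): clay=2 lead=3 nickel=2
After 5 (gather 2 sulfur): clay=2 lead=3 nickel=2 sulfur=2
After 6 (consume 1 clay): clay=1 lead=3 nickel=2 sulfur=2
After 7 (gather 3 clay): clay=4 lead=3 nickel=2 sulfur=2
After 8 (gather 2 nickel): clay=4 lead=3 nickel=4 sulfur=2
After 9 (craft stick): clay=4 lead=3 stick=3 sulfur=2
After 10 (gather 1 lead): clay=4 lead=4 stick=3 sulfur=2
After 11 (gather 2 lead): clay=4 lead=6 stick=3 sulfur=2
After 12 (gather 2 clay): clay=6 lead=6 stick=3 sulfur=2
After 13 (gather 1 nickel): clay=6 lead=6 nickel=1 stick=3 sulfur=2
After 14 (gather 3 copper): clay=6 copper=3 lead=6 nickel=1 stick=3 sulfur=2

Answer: no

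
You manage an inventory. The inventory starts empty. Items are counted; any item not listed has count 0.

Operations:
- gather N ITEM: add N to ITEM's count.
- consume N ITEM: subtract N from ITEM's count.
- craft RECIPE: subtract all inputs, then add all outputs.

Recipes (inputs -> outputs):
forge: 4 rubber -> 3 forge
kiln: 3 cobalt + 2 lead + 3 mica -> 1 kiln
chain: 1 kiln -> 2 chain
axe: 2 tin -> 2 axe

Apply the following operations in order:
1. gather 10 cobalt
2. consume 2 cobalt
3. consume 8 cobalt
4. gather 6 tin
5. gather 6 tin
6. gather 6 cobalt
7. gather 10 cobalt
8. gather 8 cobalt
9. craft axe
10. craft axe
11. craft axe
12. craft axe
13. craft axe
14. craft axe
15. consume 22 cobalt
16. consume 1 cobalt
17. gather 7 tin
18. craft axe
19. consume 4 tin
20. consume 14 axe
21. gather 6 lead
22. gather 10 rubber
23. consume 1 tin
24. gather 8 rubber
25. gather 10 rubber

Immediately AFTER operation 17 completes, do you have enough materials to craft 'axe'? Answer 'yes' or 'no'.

After 1 (gather 10 cobalt): cobalt=10
After 2 (consume 2 cobalt): cobalt=8
After 3 (consume 8 cobalt): (empty)
After 4 (gather 6 tin): tin=6
After 5 (gather 6 tin): tin=12
After 6 (gather 6 cobalt): cobalt=6 tin=12
After 7 (gather 10 cobalt): cobalt=16 tin=12
After 8 (gather 8 cobalt): cobalt=24 tin=12
After 9 (craft axe): axe=2 cobalt=24 tin=10
After 10 (craft axe): axe=4 cobalt=24 tin=8
After 11 (craft axe): axe=6 cobalt=24 tin=6
After 12 (craft axe): axe=8 cobalt=24 tin=4
After 13 (craft axe): axe=10 cobalt=24 tin=2
After 14 (craft axe): axe=12 cobalt=24
After 15 (consume 22 cobalt): axe=12 cobalt=2
After 16 (consume 1 cobalt): axe=12 cobalt=1
After 17 (gather 7 tin): axe=12 cobalt=1 tin=7

Answer: yes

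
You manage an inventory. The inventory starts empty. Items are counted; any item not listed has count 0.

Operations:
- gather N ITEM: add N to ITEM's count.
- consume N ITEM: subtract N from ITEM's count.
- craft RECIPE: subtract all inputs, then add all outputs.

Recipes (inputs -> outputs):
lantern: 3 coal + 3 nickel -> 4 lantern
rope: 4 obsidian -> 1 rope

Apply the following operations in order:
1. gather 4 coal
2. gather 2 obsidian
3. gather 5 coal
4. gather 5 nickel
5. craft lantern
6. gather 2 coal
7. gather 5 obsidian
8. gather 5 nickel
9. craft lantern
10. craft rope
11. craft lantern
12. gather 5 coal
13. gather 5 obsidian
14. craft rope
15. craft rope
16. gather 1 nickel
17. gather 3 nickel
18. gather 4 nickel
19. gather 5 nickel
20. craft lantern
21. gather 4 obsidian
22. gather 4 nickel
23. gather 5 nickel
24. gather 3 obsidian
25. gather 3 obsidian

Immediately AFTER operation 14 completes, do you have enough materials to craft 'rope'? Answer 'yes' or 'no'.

Answer: yes

Derivation:
After 1 (gather 4 coal): coal=4
After 2 (gather 2 obsidian): coal=4 obsidian=2
After 3 (gather 5 coal): coal=9 obsidian=2
After 4 (gather 5 nickel): coal=9 nickel=5 obsidian=2
After 5 (craft lantern): coal=6 lantern=4 nickel=2 obsidian=2
After 6 (gather 2 coal): coal=8 lantern=4 nickel=2 obsidian=2
After 7 (gather 5 obsidian): coal=8 lantern=4 nickel=2 obsidian=7
After 8 (gather 5 nickel): coal=8 lantern=4 nickel=7 obsidian=7
After 9 (craft lantern): coal=5 lantern=8 nickel=4 obsidian=7
After 10 (craft rope): coal=5 lantern=8 nickel=4 obsidian=3 rope=1
After 11 (craft lantern): coal=2 lantern=12 nickel=1 obsidian=3 rope=1
After 12 (gather 5 coal): coal=7 lantern=12 nickel=1 obsidian=3 rope=1
After 13 (gather 5 obsidian): coal=7 lantern=12 nickel=1 obsidian=8 rope=1
After 14 (craft rope): coal=7 lantern=12 nickel=1 obsidian=4 rope=2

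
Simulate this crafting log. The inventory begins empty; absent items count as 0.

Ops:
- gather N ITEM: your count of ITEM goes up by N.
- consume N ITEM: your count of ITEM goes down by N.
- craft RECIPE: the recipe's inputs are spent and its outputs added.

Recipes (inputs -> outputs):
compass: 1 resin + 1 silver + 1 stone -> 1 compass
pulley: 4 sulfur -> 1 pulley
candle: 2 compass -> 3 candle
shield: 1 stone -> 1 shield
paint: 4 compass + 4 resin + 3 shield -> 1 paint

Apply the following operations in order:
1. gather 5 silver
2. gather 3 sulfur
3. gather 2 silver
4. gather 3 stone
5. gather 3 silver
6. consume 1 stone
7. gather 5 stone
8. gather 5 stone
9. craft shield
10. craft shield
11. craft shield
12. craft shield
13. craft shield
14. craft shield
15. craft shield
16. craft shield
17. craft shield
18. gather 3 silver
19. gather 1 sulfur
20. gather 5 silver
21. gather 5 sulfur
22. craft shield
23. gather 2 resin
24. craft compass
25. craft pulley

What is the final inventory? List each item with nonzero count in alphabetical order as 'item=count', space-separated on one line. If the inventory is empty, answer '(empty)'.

Answer: compass=1 pulley=1 resin=1 shield=10 silver=17 stone=1 sulfur=5

Derivation:
After 1 (gather 5 silver): silver=5
After 2 (gather 3 sulfur): silver=5 sulfur=3
After 3 (gather 2 silver): silver=7 sulfur=3
After 4 (gather 3 stone): silver=7 stone=3 sulfur=3
After 5 (gather 3 silver): silver=10 stone=3 sulfur=3
After 6 (consume 1 stone): silver=10 stone=2 sulfur=3
After 7 (gather 5 stone): silver=10 stone=7 sulfur=3
After 8 (gather 5 stone): silver=10 stone=12 sulfur=3
After 9 (craft shield): shield=1 silver=10 stone=11 sulfur=3
After 10 (craft shield): shield=2 silver=10 stone=10 sulfur=3
After 11 (craft shield): shield=3 silver=10 stone=9 sulfur=3
After 12 (craft shield): shield=4 silver=10 stone=8 sulfur=3
After 13 (craft shield): shield=5 silver=10 stone=7 sulfur=3
After 14 (craft shield): shield=6 silver=10 stone=6 sulfur=3
After 15 (craft shield): shield=7 silver=10 stone=5 sulfur=3
After 16 (craft shield): shield=8 silver=10 stone=4 sulfur=3
After 17 (craft shield): shield=9 silver=10 stone=3 sulfur=3
After 18 (gather 3 silver): shield=9 silver=13 stone=3 sulfur=3
After 19 (gather 1 sulfur): shield=9 silver=13 stone=3 sulfur=4
After 20 (gather 5 silver): shield=9 silver=18 stone=3 sulfur=4
After 21 (gather 5 sulfur): shield=9 silver=18 stone=3 sulfur=9
After 22 (craft shield): shield=10 silver=18 stone=2 sulfur=9
After 23 (gather 2 resin): resin=2 shield=10 silver=18 stone=2 sulfur=9
After 24 (craft compass): compass=1 resin=1 shield=10 silver=17 stone=1 sulfur=9
After 25 (craft pulley): compass=1 pulley=1 resin=1 shield=10 silver=17 stone=1 sulfur=5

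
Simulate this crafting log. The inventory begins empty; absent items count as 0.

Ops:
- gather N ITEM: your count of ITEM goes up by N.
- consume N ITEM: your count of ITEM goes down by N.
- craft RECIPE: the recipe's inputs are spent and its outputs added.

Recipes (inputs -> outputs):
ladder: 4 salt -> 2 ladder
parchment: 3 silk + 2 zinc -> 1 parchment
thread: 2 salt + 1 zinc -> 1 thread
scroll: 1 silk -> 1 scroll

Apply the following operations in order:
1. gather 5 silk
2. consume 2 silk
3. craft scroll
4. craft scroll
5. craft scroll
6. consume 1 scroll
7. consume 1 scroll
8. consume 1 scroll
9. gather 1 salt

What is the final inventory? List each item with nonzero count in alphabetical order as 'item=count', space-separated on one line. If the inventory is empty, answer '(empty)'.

After 1 (gather 5 silk): silk=5
After 2 (consume 2 silk): silk=3
After 3 (craft scroll): scroll=1 silk=2
After 4 (craft scroll): scroll=2 silk=1
After 5 (craft scroll): scroll=3
After 6 (consume 1 scroll): scroll=2
After 7 (consume 1 scroll): scroll=1
After 8 (consume 1 scroll): (empty)
After 9 (gather 1 salt): salt=1

Answer: salt=1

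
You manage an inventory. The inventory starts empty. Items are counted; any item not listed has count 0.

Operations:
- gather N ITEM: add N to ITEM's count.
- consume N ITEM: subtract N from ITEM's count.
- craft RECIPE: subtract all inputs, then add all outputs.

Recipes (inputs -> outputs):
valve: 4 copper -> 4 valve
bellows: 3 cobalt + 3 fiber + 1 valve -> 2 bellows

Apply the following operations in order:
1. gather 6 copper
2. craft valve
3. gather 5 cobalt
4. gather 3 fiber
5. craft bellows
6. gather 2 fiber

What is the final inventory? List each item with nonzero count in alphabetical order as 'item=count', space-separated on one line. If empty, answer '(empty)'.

Answer: bellows=2 cobalt=2 copper=2 fiber=2 valve=3

Derivation:
After 1 (gather 6 copper): copper=6
After 2 (craft valve): copper=2 valve=4
After 3 (gather 5 cobalt): cobalt=5 copper=2 valve=4
After 4 (gather 3 fiber): cobalt=5 copper=2 fiber=3 valve=4
After 5 (craft bellows): bellows=2 cobalt=2 copper=2 valve=3
After 6 (gather 2 fiber): bellows=2 cobalt=2 copper=2 fiber=2 valve=3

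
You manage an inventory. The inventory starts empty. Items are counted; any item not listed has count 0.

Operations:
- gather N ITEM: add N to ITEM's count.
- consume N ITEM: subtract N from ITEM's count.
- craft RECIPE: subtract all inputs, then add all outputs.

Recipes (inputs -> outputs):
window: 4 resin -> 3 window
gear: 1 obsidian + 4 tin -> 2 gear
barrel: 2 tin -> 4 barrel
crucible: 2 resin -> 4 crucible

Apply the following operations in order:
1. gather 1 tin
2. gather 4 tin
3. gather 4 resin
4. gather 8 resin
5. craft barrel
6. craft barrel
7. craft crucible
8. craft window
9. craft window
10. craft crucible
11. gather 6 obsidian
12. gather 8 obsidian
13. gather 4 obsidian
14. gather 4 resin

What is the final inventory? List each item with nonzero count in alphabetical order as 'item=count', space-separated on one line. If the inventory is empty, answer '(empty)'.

Answer: barrel=8 crucible=8 obsidian=18 resin=4 tin=1 window=6

Derivation:
After 1 (gather 1 tin): tin=1
After 2 (gather 4 tin): tin=5
After 3 (gather 4 resin): resin=4 tin=5
After 4 (gather 8 resin): resin=12 tin=5
After 5 (craft barrel): barrel=4 resin=12 tin=3
After 6 (craft barrel): barrel=8 resin=12 tin=1
After 7 (craft crucible): barrel=8 crucible=4 resin=10 tin=1
After 8 (craft window): barrel=8 crucible=4 resin=6 tin=1 window=3
After 9 (craft window): barrel=8 crucible=4 resin=2 tin=1 window=6
After 10 (craft crucible): barrel=8 crucible=8 tin=1 window=6
After 11 (gather 6 obsidian): barrel=8 crucible=8 obsidian=6 tin=1 window=6
After 12 (gather 8 obsidian): barrel=8 crucible=8 obsidian=14 tin=1 window=6
After 13 (gather 4 obsidian): barrel=8 crucible=8 obsidian=18 tin=1 window=6
After 14 (gather 4 resin): barrel=8 crucible=8 obsidian=18 resin=4 tin=1 window=6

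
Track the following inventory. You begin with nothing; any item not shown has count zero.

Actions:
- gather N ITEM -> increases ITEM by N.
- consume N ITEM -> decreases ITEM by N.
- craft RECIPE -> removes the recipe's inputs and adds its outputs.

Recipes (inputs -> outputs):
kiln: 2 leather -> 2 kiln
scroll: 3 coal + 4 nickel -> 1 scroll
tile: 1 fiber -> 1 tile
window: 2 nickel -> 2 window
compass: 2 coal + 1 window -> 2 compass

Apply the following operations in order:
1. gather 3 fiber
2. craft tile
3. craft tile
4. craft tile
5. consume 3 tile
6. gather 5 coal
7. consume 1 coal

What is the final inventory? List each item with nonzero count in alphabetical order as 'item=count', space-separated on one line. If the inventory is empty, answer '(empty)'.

After 1 (gather 3 fiber): fiber=3
After 2 (craft tile): fiber=2 tile=1
After 3 (craft tile): fiber=1 tile=2
After 4 (craft tile): tile=3
After 5 (consume 3 tile): (empty)
After 6 (gather 5 coal): coal=5
After 7 (consume 1 coal): coal=4

Answer: coal=4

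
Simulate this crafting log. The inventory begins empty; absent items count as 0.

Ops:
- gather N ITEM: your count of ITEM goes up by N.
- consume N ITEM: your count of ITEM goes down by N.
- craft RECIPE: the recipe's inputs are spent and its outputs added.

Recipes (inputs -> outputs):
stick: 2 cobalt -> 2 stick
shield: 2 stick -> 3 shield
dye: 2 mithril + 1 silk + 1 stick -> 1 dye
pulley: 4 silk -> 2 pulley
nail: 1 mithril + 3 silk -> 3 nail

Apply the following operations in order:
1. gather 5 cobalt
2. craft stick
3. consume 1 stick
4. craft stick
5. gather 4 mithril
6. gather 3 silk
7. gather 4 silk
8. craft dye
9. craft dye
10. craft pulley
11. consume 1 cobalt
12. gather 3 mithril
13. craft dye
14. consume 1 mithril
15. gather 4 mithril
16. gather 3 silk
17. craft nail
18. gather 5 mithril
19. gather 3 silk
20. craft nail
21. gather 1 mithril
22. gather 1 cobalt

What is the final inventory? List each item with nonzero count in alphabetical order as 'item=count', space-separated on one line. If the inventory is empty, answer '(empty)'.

After 1 (gather 5 cobalt): cobalt=5
After 2 (craft stick): cobalt=3 stick=2
After 3 (consume 1 stick): cobalt=3 stick=1
After 4 (craft stick): cobalt=1 stick=3
After 5 (gather 4 mithril): cobalt=1 mithril=4 stick=3
After 6 (gather 3 silk): cobalt=1 mithril=4 silk=3 stick=3
After 7 (gather 4 silk): cobalt=1 mithril=4 silk=7 stick=3
After 8 (craft dye): cobalt=1 dye=1 mithril=2 silk=6 stick=2
After 9 (craft dye): cobalt=1 dye=2 silk=5 stick=1
After 10 (craft pulley): cobalt=1 dye=2 pulley=2 silk=1 stick=1
After 11 (consume 1 cobalt): dye=2 pulley=2 silk=1 stick=1
After 12 (gather 3 mithril): dye=2 mithril=3 pulley=2 silk=1 stick=1
After 13 (craft dye): dye=3 mithril=1 pulley=2
After 14 (consume 1 mithril): dye=3 pulley=2
After 15 (gather 4 mithril): dye=3 mithril=4 pulley=2
After 16 (gather 3 silk): dye=3 mithril=4 pulley=2 silk=3
After 17 (craft nail): dye=3 mithril=3 nail=3 pulley=2
After 18 (gather 5 mithril): dye=3 mithril=8 nail=3 pulley=2
After 19 (gather 3 silk): dye=3 mithril=8 nail=3 pulley=2 silk=3
After 20 (craft nail): dye=3 mithril=7 nail=6 pulley=2
After 21 (gather 1 mithril): dye=3 mithril=8 nail=6 pulley=2
After 22 (gather 1 cobalt): cobalt=1 dye=3 mithril=8 nail=6 pulley=2

Answer: cobalt=1 dye=3 mithril=8 nail=6 pulley=2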